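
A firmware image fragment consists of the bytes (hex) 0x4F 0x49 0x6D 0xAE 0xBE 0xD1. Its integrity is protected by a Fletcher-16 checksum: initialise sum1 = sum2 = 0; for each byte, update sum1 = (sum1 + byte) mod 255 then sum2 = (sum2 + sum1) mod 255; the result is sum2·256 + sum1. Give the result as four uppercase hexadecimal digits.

Running sums (mod 255):
  after byte 0 (0x4F): sum1=79, sum2=79
  after byte 1 (0x49): sum1=152, sum2=231
  after byte 2 (0x6D): sum1=6, sum2=237
  after byte 3 (0xAE): sum1=180, sum2=162
  after byte 4 (0xBE): sum1=115, sum2=22
  after byte 5 (0xD1): sum1=69, sum2=91
Checksum = sum2·256 + sum1 = 91·256 + 69 = 23365 = 0x5B45.

5B45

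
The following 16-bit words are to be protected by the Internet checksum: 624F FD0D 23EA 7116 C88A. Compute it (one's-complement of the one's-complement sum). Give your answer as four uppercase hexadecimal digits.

4317

One's-complement addition (fold any carry out of bit 15 back into bit 0):
  0x624F + 0xFD0D = 0x15F5C → wrap carry → 0x5F5D
  0x5F5D + 0x23EA = 0x08347
  0x8347 + 0x7116 = 0x0F45D
  0xF45D + 0xC88A = 0x1BCE7 → wrap carry → 0xBCE8
One's-complement sum = 0xBCE8.
Checksum = ~0xBCE8 & 0xFFFF = 0x4317.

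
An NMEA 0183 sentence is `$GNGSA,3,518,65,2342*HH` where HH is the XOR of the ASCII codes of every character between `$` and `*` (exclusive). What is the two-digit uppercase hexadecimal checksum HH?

57

XOR the ASCII codes of the payload characters:
  'G' = 0x47 → acc = 0x47
  'N' = 0x4E → acc = 0x09
  'G' = 0x47 → acc = 0x4E
  'S' = 0x53 → acc = 0x1D
  'A' = 0x41 → acc = 0x5C
  ',' = 0x2C → acc = 0x70
  '3' = 0x33 → acc = 0x43
  ',' = 0x2C → acc = 0x6F
  '5' = 0x35 → acc = 0x5A
  '1' = 0x31 → acc = 0x6B
  '8' = 0x38 → acc = 0x53
  ',' = 0x2C → acc = 0x7F
  '6' = 0x36 → acc = 0x49
  '5' = 0x35 → acc = 0x7C
  ',' = 0x2C → acc = 0x50
  '2' = 0x32 → acc = 0x62
  '3' = 0x33 → acc = 0x51
  '4' = 0x34 → acc = 0x65
  '2' = 0x32 → acc = 0x57
Checksum = 0x57.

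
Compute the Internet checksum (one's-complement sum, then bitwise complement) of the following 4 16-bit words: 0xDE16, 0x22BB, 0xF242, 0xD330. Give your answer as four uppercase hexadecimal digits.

39BA

One's-complement addition (fold any carry out of bit 15 back into bit 0):
  0xDE16 + 0x22BB = 0x100D1 → wrap carry → 0x00D2
  0x00D2 + 0xF242 = 0x0F314
  0xF314 + 0xD330 = 0x1C644 → wrap carry → 0xC645
One's-complement sum = 0xC645.
Checksum = ~0xC645 & 0xFFFF = 0x39BA.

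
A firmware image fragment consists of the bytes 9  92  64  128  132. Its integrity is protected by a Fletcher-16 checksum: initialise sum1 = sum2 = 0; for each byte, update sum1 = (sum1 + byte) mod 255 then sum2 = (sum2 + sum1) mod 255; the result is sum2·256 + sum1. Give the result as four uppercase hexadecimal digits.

E4AA

Running sums (mod 255):
  after byte 0 (9): sum1=9, sum2=9
  after byte 1 (92): sum1=101, sum2=110
  after byte 2 (64): sum1=165, sum2=20
  after byte 3 (128): sum1=38, sum2=58
  after byte 4 (132): sum1=170, sum2=228
Checksum = sum2·256 + sum1 = 228·256 + 170 = 58538 = 0xE4AA.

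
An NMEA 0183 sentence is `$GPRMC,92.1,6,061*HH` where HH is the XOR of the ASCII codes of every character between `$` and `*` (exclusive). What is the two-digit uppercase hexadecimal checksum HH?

72

XOR the ASCII codes of the payload characters:
  'G' = 0x47 → acc = 0x47
  'P' = 0x50 → acc = 0x17
  'R' = 0x52 → acc = 0x45
  'M' = 0x4D → acc = 0x08
  'C' = 0x43 → acc = 0x4B
  ',' = 0x2C → acc = 0x67
  '9' = 0x39 → acc = 0x5E
  '2' = 0x32 → acc = 0x6C
  '.' = 0x2E → acc = 0x42
  '1' = 0x31 → acc = 0x73
  ',' = 0x2C → acc = 0x5F
  '6' = 0x36 → acc = 0x69
  ',' = 0x2C → acc = 0x45
  '0' = 0x30 → acc = 0x75
  '6' = 0x36 → acc = 0x43
  '1' = 0x31 → acc = 0x72
Checksum = 0x72.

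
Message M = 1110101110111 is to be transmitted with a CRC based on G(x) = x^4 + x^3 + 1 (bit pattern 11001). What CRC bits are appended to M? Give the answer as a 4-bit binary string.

Append 4 zeros: 11101011101110000. Divide by 11001 (XOR where the leading bit is 1):
  pos 0: 11101 XOR 11001 = 00100
  pos 2: 10001 XOR 11001 = 01000
  pos 3: 10001 XOR 11001 = 01000
  pos 4: 10001 XOR 11001 = 01000
  pos 5: 10000 XOR 11001 = 01001
  pos 6: 10011 XOR 11001 = 01010
  pos 7: 10101 XOR 11001 = 01100
  pos 8: 11001 XOR 11001 = 00000
Remainder (last 4 bits) = 0000. This is the CRC / FCS.

0000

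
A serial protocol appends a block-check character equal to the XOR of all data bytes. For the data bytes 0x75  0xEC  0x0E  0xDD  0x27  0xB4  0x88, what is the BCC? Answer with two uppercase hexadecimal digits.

XOR the bytes together:
  start with 0x75
  0x75 ⊕ 0xEC = 0x99
  0x99 ⊕ 0x0E = 0x97
  0x97 ⊕ 0xDD = 0x4A
  0x4A ⊕ 0x27 = 0x6D
  0x6D ⊕ 0xB4 = 0xD9
  0xD9 ⊕ 0x88 = 0x51

51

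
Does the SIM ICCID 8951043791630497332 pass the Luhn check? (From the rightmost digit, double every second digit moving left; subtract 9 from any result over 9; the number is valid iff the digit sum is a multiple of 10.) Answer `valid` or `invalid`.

From the right, keep odd positions and double even positions (subtract 9 from any doubled value over 9):
  doubled (positions 2,4,...): 6 5 8 6 2 5 8 2 9 → sum 51
  kept (positions 1,3,...): 2 3 9 0 6 9 3 0 5 8 → sum 45
Total = 96.
96 mod 10 = 6, so the number is invalid.

invalid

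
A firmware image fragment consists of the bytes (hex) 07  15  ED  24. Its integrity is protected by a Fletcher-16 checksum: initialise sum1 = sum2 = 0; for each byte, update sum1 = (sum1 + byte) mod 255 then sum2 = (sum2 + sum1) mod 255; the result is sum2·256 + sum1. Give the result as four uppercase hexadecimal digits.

5B2E

Running sums (mod 255):
  after byte 0 (07): sum1=7, sum2=7
  after byte 1 (15): sum1=28, sum2=35
  after byte 2 (ED): sum1=10, sum2=45
  after byte 3 (24): sum1=46, sum2=91
Checksum = sum2·256 + sum1 = 91·256 + 46 = 23342 = 0x5B2E.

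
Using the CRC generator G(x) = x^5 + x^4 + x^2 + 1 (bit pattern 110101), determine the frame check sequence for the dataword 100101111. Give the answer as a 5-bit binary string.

11101

Append 5 zeros: 10010111100000. Divide by 110101 (XOR where the leading bit is 1):
  pos 0: 100101 XOR 110101 = 010000
  pos 1: 100001 XOR 110101 = 010100
  pos 2: 101001 XOR 110101 = 011100
  pos 3: 111001 XOR 110101 = 001100
  pos 5: 110000 XOR 110101 = 000101
  pos 8: 101000 XOR 110101 = 011101
Remainder (last 5 bits) = 11101. This is the CRC / FCS.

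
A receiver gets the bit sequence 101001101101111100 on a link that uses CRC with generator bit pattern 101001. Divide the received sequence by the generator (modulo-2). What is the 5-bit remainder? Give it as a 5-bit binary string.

Modulo-2 division of 101001101101111100 by 101001:
  pos 0: 101001 XOR 101001 = 000000
  pos 6: 101101 XOR 101001 = 000100
  pos 9: 100111 XOR 101001 = 001110
  pos 11: 111010 XOR 101001 = 010011
  pos 12: 100110 XOR 101001 = 001111
Remainder = 01111 (nonzero — an error is detected).

01111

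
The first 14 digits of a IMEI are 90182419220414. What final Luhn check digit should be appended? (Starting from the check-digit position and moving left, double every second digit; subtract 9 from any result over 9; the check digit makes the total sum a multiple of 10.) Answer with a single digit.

Partial digits right→left: 4 1 4 0 2 2 9 1 4 2 8 1 0 9
Double every second digit counting from the check-digit position (so the 1st, 3rd, 5th, ... of the partial from the right).
  doubled (with −9 where >9): 8 8 4 9 8 7 0 → sum 44
  kept as-is: 1 0 2 1 2 1 9 → sum 16
Total = 44 + 16 = 60.
Check digit = (10 − (60 mod 10)) mod 10 = 0.

0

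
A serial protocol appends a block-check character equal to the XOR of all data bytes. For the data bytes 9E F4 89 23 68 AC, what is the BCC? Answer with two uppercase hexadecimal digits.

04

XOR the bytes together:
  start with 0x9E
  0x9E ⊕ 0xF4 = 0x6A
  0x6A ⊕ 0x89 = 0xE3
  0xE3 ⊕ 0x23 = 0xC0
  0xC0 ⊕ 0x68 = 0xA8
  0xA8 ⊕ 0xAC = 0x04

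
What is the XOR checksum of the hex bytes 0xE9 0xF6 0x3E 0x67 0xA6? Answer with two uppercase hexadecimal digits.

XOR the bytes together:
  start with 0xE9
  0xE9 ⊕ 0xF6 = 0x1F
  0x1F ⊕ 0x3E = 0x21
  0x21 ⊕ 0x67 = 0x46
  0x46 ⊕ 0xA6 = 0xE0

E0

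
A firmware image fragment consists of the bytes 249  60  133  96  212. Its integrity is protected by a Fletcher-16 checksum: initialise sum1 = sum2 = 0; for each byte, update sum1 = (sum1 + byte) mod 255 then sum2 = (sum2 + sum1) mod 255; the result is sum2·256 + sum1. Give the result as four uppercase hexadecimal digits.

Running sums (mod 255):
  after byte 0 (249): sum1=249, sum2=249
  after byte 1 (60): sum1=54, sum2=48
  after byte 2 (133): sum1=187, sum2=235
  after byte 3 (96): sum1=28, sum2=8
  after byte 4 (212): sum1=240, sum2=248
Checksum = sum2·256 + sum1 = 248·256 + 240 = 63728 = 0xF8F0.

F8F0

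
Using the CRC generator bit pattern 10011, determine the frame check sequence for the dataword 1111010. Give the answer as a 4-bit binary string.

0101

Append 4 zeros: 11110100000. Divide by 10011 (XOR where the leading bit is 1):
  pos 0: 11110 XOR 10011 = 01101
  pos 1: 11011 XOR 10011 = 01000
  pos 2: 10000 XOR 10011 = 00011
  pos 5: 11000 XOR 10011 = 01011
  pos 6: 10110 XOR 10011 = 00101
Remainder (last 4 bits) = 0101. This is the CRC / FCS.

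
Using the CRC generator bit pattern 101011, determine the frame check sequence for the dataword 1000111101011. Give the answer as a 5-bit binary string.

01100

Append 5 zeros: 100011110101100000. Divide by 101011 (XOR where the leading bit is 1):
  pos 0: 100011 XOR 101011 = 001000
  pos 2: 100011 XOR 101011 = 001000
  pos 4: 100001 XOR 101011 = 001010
  pos 6: 101001 XOR 101011 = 000010
  pos 10: 101000 XOR 101011 = 000011
Remainder (last 5 bits) = 01100. This is the CRC / FCS.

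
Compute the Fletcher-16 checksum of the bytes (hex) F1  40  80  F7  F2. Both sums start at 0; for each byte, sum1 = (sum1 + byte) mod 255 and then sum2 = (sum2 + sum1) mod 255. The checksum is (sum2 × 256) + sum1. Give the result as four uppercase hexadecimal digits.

1F9D

Running sums (mod 255):
  after byte 0 (F1): sum1=241, sum2=241
  after byte 1 (40): sum1=50, sum2=36
  after byte 2 (80): sum1=178, sum2=214
  after byte 3 (F7): sum1=170, sum2=129
  after byte 4 (F2): sum1=157, sum2=31
Checksum = sum2·256 + sum1 = 31·256 + 157 = 8093 = 0x1F9D.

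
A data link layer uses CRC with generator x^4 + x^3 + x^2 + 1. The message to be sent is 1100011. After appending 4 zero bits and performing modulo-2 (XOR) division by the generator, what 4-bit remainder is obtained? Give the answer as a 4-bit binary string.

0110

Append 4 zeros: 11000110000. Divide by 11101 (XOR where the leading bit is 1):
  pos 0: 11000 XOR 11101 = 00101
  pos 2: 10111 XOR 11101 = 01010
  pos 3: 10100 XOR 11101 = 01001
  pos 4: 10010 XOR 11101 = 01111
  pos 5: 11110 XOR 11101 = 00011
Remainder (last 4 bits) = 0110. This is the CRC / FCS.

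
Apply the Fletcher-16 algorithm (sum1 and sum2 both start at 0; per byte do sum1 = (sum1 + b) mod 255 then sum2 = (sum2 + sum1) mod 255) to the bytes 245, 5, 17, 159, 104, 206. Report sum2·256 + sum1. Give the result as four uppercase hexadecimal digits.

Running sums (mod 255):
  after byte 0 (245): sum1=245, sum2=245
  after byte 1 (5): sum1=250, sum2=240
  after byte 2 (17): sum1=12, sum2=252
  after byte 3 (159): sum1=171, sum2=168
  after byte 4 (104): sum1=20, sum2=188
  after byte 5 (206): sum1=226, sum2=159
Checksum = sum2·256 + sum1 = 159·256 + 226 = 40930 = 0x9FE2.

9FE2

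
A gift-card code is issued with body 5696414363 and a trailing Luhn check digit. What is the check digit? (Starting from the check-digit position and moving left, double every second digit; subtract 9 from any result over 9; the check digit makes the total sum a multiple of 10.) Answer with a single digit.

2

Partial digits right→left: 3 6 3 4 1 4 6 9 6 5
Double every second digit counting from the check-digit position (so the 1st, 3rd, 5th, ... of the partial from the right).
  doubled (with −9 where >9): 6 6 2 3 3 → sum 20
  kept as-is: 6 4 4 9 5 → sum 28
Total = 20 + 28 = 48.
Check digit = (10 − (48 mod 10)) mod 10 = 2.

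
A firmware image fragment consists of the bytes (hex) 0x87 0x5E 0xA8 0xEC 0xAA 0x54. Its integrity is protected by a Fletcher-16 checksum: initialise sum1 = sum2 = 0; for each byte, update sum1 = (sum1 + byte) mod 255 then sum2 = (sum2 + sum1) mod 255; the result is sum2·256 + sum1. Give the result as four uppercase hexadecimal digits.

187A

Running sums (mod 255):
  after byte 0 (0x87): sum1=135, sum2=135
  after byte 1 (0x5E): sum1=229, sum2=109
  after byte 2 (0xA8): sum1=142, sum2=251
  after byte 3 (0xEC): sum1=123, sum2=119
  after byte 4 (0xAA): sum1=38, sum2=157
  after byte 5 (0x54): sum1=122, sum2=24
Checksum = sum2·256 + sum1 = 24·256 + 122 = 6266 = 0x187A.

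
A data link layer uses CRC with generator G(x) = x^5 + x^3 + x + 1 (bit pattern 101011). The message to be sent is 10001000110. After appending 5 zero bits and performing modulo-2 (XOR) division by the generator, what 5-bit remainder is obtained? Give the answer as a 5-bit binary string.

11101

Append 5 zeros: 1000100011000000. Divide by 101011 (XOR where the leading bit is 1):
  pos 0: 100010 XOR 101011 = 001001
  pos 2: 100100 XOR 101011 = 001111
  pos 4: 111111 XOR 101011 = 010100
  pos 5: 101000 XOR 101011 = 000011
  pos 9: 110000 XOR 101011 = 011011
  pos 10: 110110 XOR 101011 = 011101
Remainder (last 5 bits) = 11101. This is the CRC / FCS.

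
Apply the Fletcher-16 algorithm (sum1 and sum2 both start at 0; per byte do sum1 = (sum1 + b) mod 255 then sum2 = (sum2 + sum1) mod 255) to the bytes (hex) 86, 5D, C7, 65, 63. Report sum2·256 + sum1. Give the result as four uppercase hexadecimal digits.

Running sums (mod 255):
  after byte 0 (86): sum1=134, sum2=134
  after byte 1 (5D): sum1=227, sum2=106
  after byte 2 (C7): sum1=171, sum2=22
  after byte 3 (65): sum1=17, sum2=39
  after byte 4 (63): sum1=116, sum2=155
Checksum = sum2·256 + sum1 = 155·256 + 116 = 39796 = 0x9B74.

9B74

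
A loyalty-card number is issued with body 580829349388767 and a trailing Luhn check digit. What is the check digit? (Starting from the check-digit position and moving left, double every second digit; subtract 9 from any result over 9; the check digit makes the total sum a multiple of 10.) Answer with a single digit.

7

Partial digits right→left: 7 6 7 8 8 3 9 4 3 9 2 8 0 8 5
Double every second digit counting from the check-digit position (so the 1st, 3rd, 5th, ... of the partial from the right).
  doubled (with −9 where >9): 5 5 7 9 6 4 0 1 → sum 37
  kept as-is: 6 8 3 4 9 8 8 → sum 46
Total = 37 + 46 = 83.
Check digit = (10 − (83 mod 10)) mod 10 = 7.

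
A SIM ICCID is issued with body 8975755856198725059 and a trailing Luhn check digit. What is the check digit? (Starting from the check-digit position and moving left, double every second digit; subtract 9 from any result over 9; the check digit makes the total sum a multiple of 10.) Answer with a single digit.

0

Partial digits right→left: 9 5 0 5 2 7 8 9 1 6 5 8 5 5 7 5 7 9 8
Double every second digit counting from the check-digit position (so the 1st, 3rd, 5th, ... of the partial from the right).
  doubled (with −9 where >9): 9 0 4 7 2 1 1 5 5 7 → sum 41
  kept as-is: 5 5 7 9 6 8 5 5 9 → sum 59
Total = 41 + 59 = 100.
Check digit = (10 − (100 mod 10)) mod 10 = 0.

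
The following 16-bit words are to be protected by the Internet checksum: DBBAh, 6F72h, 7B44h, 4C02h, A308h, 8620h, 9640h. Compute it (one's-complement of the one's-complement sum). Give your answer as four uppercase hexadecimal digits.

One's-complement addition (fold any carry out of bit 15 back into bit 0):
  0xDBBA + 0x6F72 = 0x14B2C → wrap carry → 0x4B2D
  0x4B2D + 0x7B44 = 0x0C671
  0xC671 + 0x4C02 = 0x11273 → wrap carry → 0x1274
  0x1274 + 0xA308 = 0x0B57C
  0xB57C + 0x8620 = 0x13B9C → wrap carry → 0x3B9D
  0x3B9D + 0x9640 = 0x0D1DD
One's-complement sum = 0xD1DD.
Checksum = ~0xD1DD & 0xFFFF = 0x2E22.

2E22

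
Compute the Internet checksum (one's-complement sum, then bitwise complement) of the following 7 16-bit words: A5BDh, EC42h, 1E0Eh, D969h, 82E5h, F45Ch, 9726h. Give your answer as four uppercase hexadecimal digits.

681E

One's-complement addition (fold any carry out of bit 15 back into bit 0):
  0xA5BD + 0xEC42 = 0x191FF → wrap carry → 0x9200
  0x9200 + 0x1E0E = 0x0B00E
  0xB00E + 0xD969 = 0x18977 → wrap carry → 0x8978
  0x8978 + 0x82E5 = 0x10C5D → wrap carry → 0x0C5E
  0x0C5E + 0xF45C = 0x100BA → wrap carry → 0x00BB
  0x00BB + 0x9726 = 0x097E1
One's-complement sum = 0x97E1.
Checksum = ~0x97E1 & 0xFFFF = 0x681E.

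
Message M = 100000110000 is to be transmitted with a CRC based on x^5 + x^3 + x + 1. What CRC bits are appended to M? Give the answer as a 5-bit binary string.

Append 5 zeros: 10000011000000000. Divide by 101011 (XOR where the leading bit is 1):
  pos 0: 100000 XOR 101011 = 001011
  pos 2: 101111 XOR 101011 = 000100
  pos 5: 100000 XOR 101011 = 001011
  pos 7: 101100 XOR 101011 = 000111
  pos 10: 111000 XOR 101011 = 010011
  pos 11: 100110 XOR 101011 = 001101
Remainder (last 5 bits) = 01101. This is the CRC / FCS.

01101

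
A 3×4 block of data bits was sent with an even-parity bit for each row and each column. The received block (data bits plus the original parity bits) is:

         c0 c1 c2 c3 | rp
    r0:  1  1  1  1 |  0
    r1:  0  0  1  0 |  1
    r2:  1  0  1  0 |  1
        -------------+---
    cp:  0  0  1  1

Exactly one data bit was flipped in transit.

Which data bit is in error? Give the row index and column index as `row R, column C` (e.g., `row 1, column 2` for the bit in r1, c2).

row 2, column 1

Recompute each row's even parity and compare to rp:
  r0: data parity 0, sent rp 0 → ok
  r1: data parity 1, sent rp 1 → ok
  r2: data parity 0, sent rp 1 → mismatch
Recompute each column's even parity and compare to cp:
  c0: data parity 0, sent cp 0 → ok
  c1: data parity 1, sent cp 0 → mismatch
  c2: data parity 1, sent cp 1 → ok
  c3: data parity 1, sent cp 1 → ok
Exactly one row (r2) and one column (c1) fail → the flipped bit is at their intersection.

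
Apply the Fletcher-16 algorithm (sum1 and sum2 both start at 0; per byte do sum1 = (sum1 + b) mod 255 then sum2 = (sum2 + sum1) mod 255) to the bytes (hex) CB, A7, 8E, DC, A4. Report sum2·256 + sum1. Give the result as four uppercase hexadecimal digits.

Running sums (mod 255):
  after byte 0 (CB): sum1=203, sum2=203
  after byte 1 (A7): sum1=115, sum2=63
  after byte 2 (8E): sum1=2, sum2=65
  after byte 3 (DC): sum1=222, sum2=32
  after byte 4 (A4): sum1=131, sum2=163
Checksum = sum2·256 + sum1 = 163·256 + 131 = 41859 = 0xA383.

A383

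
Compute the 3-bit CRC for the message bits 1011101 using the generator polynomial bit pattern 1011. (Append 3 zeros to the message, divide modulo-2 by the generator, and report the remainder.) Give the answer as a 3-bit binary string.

Append 3 zeros: 1011101000. Divide by 1011 (XOR where the leading bit is 1):
  pos 0: 1011 XOR 1011 = 0000
  pos 4: 1010 XOR 1011 = 0001
Remainder (last 3 bits) = 100. This is the CRC / FCS.

100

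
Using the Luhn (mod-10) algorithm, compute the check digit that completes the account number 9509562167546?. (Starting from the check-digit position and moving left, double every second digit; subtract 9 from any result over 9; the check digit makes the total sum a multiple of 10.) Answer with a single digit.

Partial digits right→left: 6 4 5 7 6 1 2 6 5 9 0 5 9
Double every second digit counting from the check-digit position (so the 1st, 3rd, 5th, ... of the partial from the right).
  doubled (with −9 where >9): 3 1 3 4 1 0 9 → sum 21
  kept as-is: 4 7 1 6 9 5 → sum 32
Total = 21 + 32 = 53.
Check digit = (10 − (53 mod 10)) mod 10 = 7.

7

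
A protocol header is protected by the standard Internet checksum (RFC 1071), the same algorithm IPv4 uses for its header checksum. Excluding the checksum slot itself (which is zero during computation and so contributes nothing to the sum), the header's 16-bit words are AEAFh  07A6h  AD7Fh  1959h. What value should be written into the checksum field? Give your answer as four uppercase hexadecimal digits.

One's-complement addition (fold any carry out of bit 15 back into bit 0):
  0xAEAF + 0x07A6 = 0x0B655
  0xB655 + 0xAD7F = 0x163D4 → wrap carry → 0x63D5
  0x63D5 + 0x1959 = 0x07D2E
One's-complement sum = 0x7D2E.
Checksum = ~0x7D2E & 0xFFFF = 0x82D1.

82D1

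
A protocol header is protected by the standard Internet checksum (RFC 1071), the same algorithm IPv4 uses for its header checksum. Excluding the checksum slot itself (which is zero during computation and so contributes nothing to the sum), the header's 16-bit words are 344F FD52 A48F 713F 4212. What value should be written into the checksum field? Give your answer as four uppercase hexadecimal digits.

One's-complement addition (fold any carry out of bit 15 back into bit 0):
  0x344F + 0xFD52 = 0x131A1 → wrap carry → 0x31A2
  0x31A2 + 0xA48F = 0x0D631
  0xD631 + 0x713F = 0x14770 → wrap carry → 0x4771
  0x4771 + 0x4212 = 0x08983
One's-complement sum = 0x8983.
Checksum = ~0x8983 & 0xFFFF = 0x767C.

767C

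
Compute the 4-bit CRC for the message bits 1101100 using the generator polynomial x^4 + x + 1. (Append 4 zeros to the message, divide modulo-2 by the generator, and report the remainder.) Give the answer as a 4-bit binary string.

Append 4 zeros: 11011000000. Divide by 10011 (XOR where the leading bit is 1):
  pos 0: 11011 XOR 10011 = 01000
  pos 1: 10000 XOR 10011 = 00011
  pos 4: 11000 XOR 10011 = 01011
  pos 5: 10110 XOR 10011 = 00101
Remainder (last 4 bits) = 1010. This is the CRC / FCS.

1010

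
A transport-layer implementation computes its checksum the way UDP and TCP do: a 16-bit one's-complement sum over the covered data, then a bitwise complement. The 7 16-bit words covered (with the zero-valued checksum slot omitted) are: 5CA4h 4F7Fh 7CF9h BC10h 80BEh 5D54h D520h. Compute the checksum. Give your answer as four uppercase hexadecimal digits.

679E

One's-complement addition (fold any carry out of bit 15 back into bit 0):
  0x5CA4 + 0x4F7F = 0x0AC23
  0xAC23 + 0x7CF9 = 0x1291C → wrap carry → 0x291D
  0x291D + 0xBC10 = 0x0E52D
  0xE52D + 0x80BE = 0x165EB → wrap carry → 0x65EC
  0x65EC + 0x5D54 = 0x0C340
  0xC340 + 0xD520 = 0x19860 → wrap carry → 0x9861
One's-complement sum = 0x9861.
Checksum = ~0x9861 & 0xFFFF = 0x679E.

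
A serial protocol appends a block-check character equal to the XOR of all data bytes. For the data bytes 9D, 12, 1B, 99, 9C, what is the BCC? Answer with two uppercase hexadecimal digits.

91

XOR the bytes together:
  start with 0x9D
  0x9D ⊕ 0x12 = 0x8F
  0x8F ⊕ 0x1B = 0x94
  0x94 ⊕ 0x99 = 0x0D
  0x0D ⊕ 0x9C = 0x91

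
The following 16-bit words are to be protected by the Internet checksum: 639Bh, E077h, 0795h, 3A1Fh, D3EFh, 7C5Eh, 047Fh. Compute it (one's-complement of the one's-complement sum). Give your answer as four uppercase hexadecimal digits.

256B

One's-complement addition (fold any carry out of bit 15 back into bit 0):
  0x639B + 0xE077 = 0x14412 → wrap carry → 0x4413
  0x4413 + 0x0795 = 0x04BA8
  0x4BA8 + 0x3A1F = 0x085C7
  0x85C7 + 0xD3EF = 0x159B6 → wrap carry → 0x59B7
  0x59B7 + 0x7C5E = 0x0D615
  0xD615 + 0x047F = 0x0DA94
One's-complement sum = 0xDA94.
Checksum = ~0xDA94 & 0xFFFF = 0x256B.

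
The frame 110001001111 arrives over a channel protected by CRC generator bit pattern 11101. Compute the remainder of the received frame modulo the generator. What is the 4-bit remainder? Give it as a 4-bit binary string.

Modulo-2 division of 110001001111 by 11101:
  pos 0: 11000 XOR 11101 = 00101
  pos 2: 10110 XOR 11101 = 01011
  pos 3: 10110 XOR 11101 = 01011
  pos 4: 10111 XOR 11101 = 01010
  pos 5: 10101 XOR 11101 = 01000
  pos 6: 10001 XOR 11101 = 01100
  pos 7: 11001 XOR 11101 = 00100
Remainder = 0100 (nonzero — an error is detected).

0100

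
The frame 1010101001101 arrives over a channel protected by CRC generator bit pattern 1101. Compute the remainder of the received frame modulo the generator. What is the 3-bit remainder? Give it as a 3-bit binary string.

Modulo-2 division of 1010101001101 by 1101:
  pos 0: 1010 XOR 1101 = 0111
  pos 1: 1111 XOR 1101 = 0010
  pos 3: 1001 XOR 1101 = 0100
  pos 4: 1000 XOR 1101 = 0101
  pos 5: 1010 XOR 1101 = 0111
  pos 6: 1111 XOR 1101 = 0010
  pos 8: 1010 XOR 1101 = 0111
  pos 9: 1111 XOR 1101 = 0010
Remainder = 010 (nonzero — an error is detected).

010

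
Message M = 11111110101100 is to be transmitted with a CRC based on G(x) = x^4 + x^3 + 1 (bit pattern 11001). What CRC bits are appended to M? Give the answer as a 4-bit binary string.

Append 4 zeros: 111111101011000000. Divide by 11001 (XOR where the leading bit is 1):
  pos 0: 11111 XOR 11001 = 00110
  pos 2: 11011 XOR 11001 = 00010
  pos 5: 10010 XOR 11001 = 01011
  pos 6: 10111 XOR 11001 = 01110
  pos 7: 11101 XOR 11001 = 00100
  pos 9: 10000 XOR 11001 = 01001
  pos 10: 10010 XOR 11001 = 01011
  pos 11: 10110 XOR 11001 = 01111
  pos 12: 11110 XOR 11001 = 00111
Remainder (last 4 bits) = 1110. This is the CRC / FCS.

1110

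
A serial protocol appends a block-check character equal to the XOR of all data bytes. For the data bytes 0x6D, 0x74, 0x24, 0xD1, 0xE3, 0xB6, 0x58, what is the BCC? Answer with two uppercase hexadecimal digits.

XOR the bytes together:
  start with 0x6D
  0x6D ⊕ 0x74 = 0x19
  0x19 ⊕ 0x24 = 0x3D
  0x3D ⊕ 0xD1 = 0xEC
  0xEC ⊕ 0xE3 = 0x0F
  0x0F ⊕ 0xB6 = 0xB9
  0xB9 ⊕ 0x58 = 0xE1

E1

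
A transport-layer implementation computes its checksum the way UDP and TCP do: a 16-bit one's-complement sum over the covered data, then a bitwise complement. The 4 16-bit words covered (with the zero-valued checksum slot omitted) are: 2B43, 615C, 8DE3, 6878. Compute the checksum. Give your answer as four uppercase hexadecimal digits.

One's-complement addition (fold any carry out of bit 15 back into bit 0):
  0x2B43 + 0x615C = 0x08C9F
  0x8C9F + 0x8DE3 = 0x11A82 → wrap carry → 0x1A83
  0x1A83 + 0x6878 = 0x082FB
One's-complement sum = 0x82FB.
Checksum = ~0x82FB & 0xFFFF = 0x7D04.

7D04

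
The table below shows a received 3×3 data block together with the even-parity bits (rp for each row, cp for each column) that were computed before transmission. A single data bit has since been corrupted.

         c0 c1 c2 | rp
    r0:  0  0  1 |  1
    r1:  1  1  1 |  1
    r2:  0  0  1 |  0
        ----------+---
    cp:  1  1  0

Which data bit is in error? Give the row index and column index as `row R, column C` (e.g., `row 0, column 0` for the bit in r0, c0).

Recompute each row's even parity and compare to rp:
  r0: data parity 1, sent rp 1 → ok
  r1: data parity 1, sent rp 1 → ok
  r2: data parity 1, sent rp 0 → mismatch
Recompute each column's even parity and compare to cp:
  c0: data parity 1, sent cp 1 → ok
  c1: data parity 1, sent cp 1 → ok
  c2: data parity 1, sent cp 0 → mismatch
Exactly one row (r2) and one column (c2) fail → the flipped bit is at their intersection.

row 2, column 2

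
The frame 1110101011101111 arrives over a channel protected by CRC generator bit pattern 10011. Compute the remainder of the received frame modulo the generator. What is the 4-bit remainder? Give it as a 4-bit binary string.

Modulo-2 division of 1110101011101111 by 10011:
  pos 0: 11101 XOR 10011 = 01110
  pos 1: 11100 XOR 10011 = 01111
  pos 2: 11111 XOR 10011 = 01100
  pos 3: 11000 XOR 10011 = 01011
  pos 4: 10111 XOR 10011 = 00100
  pos 6: 10011 XOR 10011 = 00000
Remainder = 1111 (nonzero — an error is detected).

1111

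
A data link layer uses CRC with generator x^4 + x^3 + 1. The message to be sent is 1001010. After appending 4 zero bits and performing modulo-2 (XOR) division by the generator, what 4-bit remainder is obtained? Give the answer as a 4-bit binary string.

0110

Append 4 zeros: 10010100000. Divide by 11001 (XOR where the leading bit is 1):
  pos 0: 10010 XOR 11001 = 01011
  pos 1: 10111 XOR 11001 = 01110
  pos 2: 11100 XOR 11001 = 00101
  pos 4: 10100 XOR 11001 = 01101
  pos 5: 11010 XOR 11001 = 00011
Remainder (last 4 bits) = 0110. This is the CRC / FCS.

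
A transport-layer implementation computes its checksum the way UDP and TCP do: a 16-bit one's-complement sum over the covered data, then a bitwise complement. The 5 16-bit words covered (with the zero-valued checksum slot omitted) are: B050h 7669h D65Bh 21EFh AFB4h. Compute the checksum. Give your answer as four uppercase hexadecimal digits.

3146

One's-complement addition (fold any carry out of bit 15 back into bit 0):
  0xB050 + 0x7669 = 0x126B9 → wrap carry → 0x26BA
  0x26BA + 0xD65B = 0x0FD15
  0xFD15 + 0x21EF = 0x11F04 → wrap carry → 0x1F05
  0x1F05 + 0xAFB4 = 0x0CEB9
One's-complement sum = 0xCEB9.
Checksum = ~0xCEB9 & 0xFFFF = 0x3146.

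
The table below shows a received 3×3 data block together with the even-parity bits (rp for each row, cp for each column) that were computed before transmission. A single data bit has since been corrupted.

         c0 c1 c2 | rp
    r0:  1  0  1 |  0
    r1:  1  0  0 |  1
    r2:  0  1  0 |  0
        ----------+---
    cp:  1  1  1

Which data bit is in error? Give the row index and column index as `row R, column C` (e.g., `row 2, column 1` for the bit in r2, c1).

row 2, column 0

Recompute each row's even parity and compare to rp:
  r0: data parity 0, sent rp 0 → ok
  r1: data parity 1, sent rp 1 → ok
  r2: data parity 1, sent rp 0 → mismatch
Recompute each column's even parity and compare to cp:
  c0: data parity 0, sent cp 1 → mismatch
  c1: data parity 1, sent cp 1 → ok
  c2: data parity 1, sent cp 1 → ok
Exactly one row (r2) and one column (c0) fail → the flipped bit is at their intersection.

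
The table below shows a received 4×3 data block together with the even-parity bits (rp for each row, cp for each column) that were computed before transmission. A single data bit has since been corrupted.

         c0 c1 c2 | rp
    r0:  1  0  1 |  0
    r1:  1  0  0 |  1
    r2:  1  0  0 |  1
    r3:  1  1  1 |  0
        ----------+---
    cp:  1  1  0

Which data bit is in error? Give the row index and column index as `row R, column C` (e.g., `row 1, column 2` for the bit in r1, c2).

Recompute each row's even parity and compare to rp:
  r0: data parity 0, sent rp 0 → ok
  r1: data parity 1, sent rp 1 → ok
  r2: data parity 1, sent rp 1 → ok
  r3: data parity 1, sent rp 0 → mismatch
Recompute each column's even parity and compare to cp:
  c0: data parity 0, sent cp 1 → mismatch
  c1: data parity 1, sent cp 1 → ok
  c2: data parity 0, sent cp 0 → ok
Exactly one row (r3) and one column (c0) fail → the flipped bit is at their intersection.

row 3, column 0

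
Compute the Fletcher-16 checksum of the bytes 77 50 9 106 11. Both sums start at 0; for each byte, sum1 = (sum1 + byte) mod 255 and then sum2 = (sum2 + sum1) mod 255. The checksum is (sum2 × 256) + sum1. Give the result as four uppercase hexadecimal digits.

46FD

Running sums (mod 255):
  after byte 0 (77): sum1=77, sum2=77
  after byte 1 (50): sum1=127, sum2=204
  after byte 2 (9): sum1=136, sum2=85
  after byte 3 (106): sum1=242, sum2=72
  after byte 4 (11): sum1=253, sum2=70
Checksum = sum2·256 + sum1 = 70·256 + 253 = 18173 = 0x46FD.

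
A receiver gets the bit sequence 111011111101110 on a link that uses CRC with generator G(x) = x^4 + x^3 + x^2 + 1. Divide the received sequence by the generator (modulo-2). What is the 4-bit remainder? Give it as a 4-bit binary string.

0000

Modulo-2 division of 111011111101110 by 11101:
  pos 0: 11101 XOR 11101 = 00000
  pos 5: 11111 XOR 11101 = 00010
  pos 8: 10011 XOR 11101 = 01110
  pos 9: 11101 XOR 11101 = 00000
Remainder = 0000 (zero — the frame passes the CRC check).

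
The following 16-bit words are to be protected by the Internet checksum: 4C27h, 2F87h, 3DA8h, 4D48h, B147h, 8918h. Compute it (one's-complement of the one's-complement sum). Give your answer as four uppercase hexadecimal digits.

BF00

One's-complement addition (fold any carry out of bit 15 back into bit 0):
  0x4C27 + 0x2F87 = 0x07BAE
  0x7BAE + 0x3DA8 = 0x0B956
  0xB956 + 0x4D48 = 0x1069E → wrap carry → 0x069F
  0x069F + 0xB147 = 0x0B7E6
  0xB7E6 + 0x8918 = 0x140FE → wrap carry → 0x40FF
One's-complement sum = 0x40FF.
Checksum = ~0x40FF & 0xFFFF = 0xBF00.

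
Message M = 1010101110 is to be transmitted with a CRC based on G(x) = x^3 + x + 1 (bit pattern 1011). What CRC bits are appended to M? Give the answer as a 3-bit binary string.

010

Append 3 zeros: 1010101110000. Divide by 1011 (XOR where the leading bit is 1):
  pos 0: 1010 XOR 1011 = 0001
  pos 3: 1101 XOR 1011 = 0110
  pos 4: 1101 XOR 1011 = 0110
  pos 5: 1101 XOR 1011 = 0110
  pos 6: 1100 XOR 1011 = 0111
  pos 7: 1110 XOR 1011 = 0101
  pos 8: 1010 XOR 1011 = 0001
Remainder (last 3 bits) = 010. This is the CRC / FCS.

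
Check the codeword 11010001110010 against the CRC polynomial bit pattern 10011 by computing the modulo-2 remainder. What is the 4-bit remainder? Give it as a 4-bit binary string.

1110

Modulo-2 division of 11010001110010 by 10011:
  pos 0: 11010 XOR 10011 = 01001
  pos 1: 10010 XOR 10011 = 00001
  pos 5: 10111 XOR 10011 = 00100
  pos 7: 10000 XOR 10011 = 00011
Remainder = 1110 (nonzero — an error is detected).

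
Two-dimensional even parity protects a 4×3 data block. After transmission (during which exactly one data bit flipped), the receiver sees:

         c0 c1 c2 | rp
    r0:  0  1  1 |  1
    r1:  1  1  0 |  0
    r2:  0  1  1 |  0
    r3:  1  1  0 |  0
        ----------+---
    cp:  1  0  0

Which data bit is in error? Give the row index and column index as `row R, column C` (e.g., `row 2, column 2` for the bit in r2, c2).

Recompute each row's even parity and compare to rp:
  r0: data parity 0, sent rp 1 → mismatch
  r1: data parity 0, sent rp 0 → ok
  r2: data parity 0, sent rp 0 → ok
  r3: data parity 0, sent rp 0 → ok
Recompute each column's even parity and compare to cp:
  c0: data parity 0, sent cp 1 → mismatch
  c1: data parity 0, sent cp 0 → ok
  c2: data parity 0, sent cp 0 → ok
Exactly one row (r0) and one column (c0) fail → the flipped bit is at their intersection.

row 0, column 0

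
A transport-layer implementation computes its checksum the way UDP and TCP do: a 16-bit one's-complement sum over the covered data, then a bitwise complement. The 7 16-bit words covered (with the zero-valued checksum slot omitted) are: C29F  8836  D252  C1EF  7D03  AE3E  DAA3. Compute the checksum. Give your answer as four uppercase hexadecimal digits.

One's-complement addition (fold any carry out of bit 15 back into bit 0):
  0xC29F + 0x8836 = 0x14AD5 → wrap carry → 0x4AD6
  0x4AD6 + 0xD252 = 0x11D28 → wrap carry → 0x1D29
  0x1D29 + 0xC1EF = 0x0DF18
  0xDF18 + 0x7D03 = 0x15C1B → wrap carry → 0x5C1C
  0x5C1C + 0xAE3E = 0x10A5A → wrap carry → 0x0A5B
  0x0A5B + 0xDAA3 = 0x0E4FE
One's-complement sum = 0xE4FE.
Checksum = ~0xE4FE & 0xFFFF = 0x1B01.

1B01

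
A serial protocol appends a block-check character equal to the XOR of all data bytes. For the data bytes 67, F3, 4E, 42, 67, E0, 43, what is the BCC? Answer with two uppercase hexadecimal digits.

5C

XOR the bytes together:
  start with 0x67
  0x67 ⊕ 0xF3 = 0x94
  0x94 ⊕ 0x4E = 0xDA
  0xDA ⊕ 0x42 = 0x98
  0x98 ⊕ 0x67 = 0xFF
  0xFF ⊕ 0xE0 = 0x1F
  0x1F ⊕ 0x43 = 0x5C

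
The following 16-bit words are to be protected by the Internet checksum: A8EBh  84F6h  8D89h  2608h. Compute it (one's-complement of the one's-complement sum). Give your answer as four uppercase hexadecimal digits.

One's-complement addition (fold any carry out of bit 15 back into bit 0):
  0xA8EB + 0x84F6 = 0x12DE1 → wrap carry → 0x2DE2
  0x2DE2 + 0x8D89 = 0x0BB6B
  0xBB6B + 0x2608 = 0x0E173
One's-complement sum = 0xE173.
Checksum = ~0xE173 & 0xFFFF = 0x1E8C.

1E8C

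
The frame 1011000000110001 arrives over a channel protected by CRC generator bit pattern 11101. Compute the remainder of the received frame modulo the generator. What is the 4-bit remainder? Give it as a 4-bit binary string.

0000

Modulo-2 division of 1011000000110001 by 11101:
  pos 0: 10110 XOR 11101 = 01011
  pos 1: 10110 XOR 11101 = 01011
  pos 2: 10110 XOR 11101 = 01011
  pos 3: 10110 XOR 11101 = 01011
  pos 4: 10110 XOR 11101 = 01011
  pos 5: 10110 XOR 11101 = 01011
  pos 6: 10111 XOR 11101 = 01010
  pos 7: 10101 XOR 11101 = 01000
  pos 8: 10000 XOR 11101 = 01101
  pos 9: 11010 XOR 11101 = 00111
  pos 11: 11101 XOR 11101 = 00000
Remainder = 0000 (zero — the frame passes the CRC check).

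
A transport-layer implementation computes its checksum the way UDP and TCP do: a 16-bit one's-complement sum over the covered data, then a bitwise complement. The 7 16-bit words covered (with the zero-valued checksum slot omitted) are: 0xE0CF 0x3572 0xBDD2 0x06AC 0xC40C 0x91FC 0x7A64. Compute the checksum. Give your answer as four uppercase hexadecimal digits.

One's-complement addition (fold any carry out of bit 15 back into bit 0):
  0xE0CF + 0x3572 = 0x11641 → wrap carry → 0x1642
  0x1642 + 0xBDD2 = 0x0D414
  0xD414 + 0x06AC = 0x0DAC0
  0xDAC0 + 0xC40C = 0x19ECC → wrap carry → 0x9ECD
  0x9ECD + 0x91FC = 0x130C9 → wrap carry → 0x30CA
  0x30CA + 0x7A64 = 0x0AB2E
One's-complement sum = 0xAB2E.
Checksum = ~0xAB2E & 0xFFFF = 0x54D1.

54D1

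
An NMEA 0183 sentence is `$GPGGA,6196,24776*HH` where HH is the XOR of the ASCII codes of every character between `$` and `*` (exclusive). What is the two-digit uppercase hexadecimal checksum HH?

6E

XOR the ASCII codes of the payload characters:
  'G' = 0x47 → acc = 0x47
  'P' = 0x50 → acc = 0x17
  'G' = 0x47 → acc = 0x50
  'G' = 0x47 → acc = 0x17
  'A' = 0x41 → acc = 0x56
  ',' = 0x2C → acc = 0x7A
  '6' = 0x36 → acc = 0x4C
  '1' = 0x31 → acc = 0x7D
  '9' = 0x39 → acc = 0x44
  '6' = 0x36 → acc = 0x72
  ',' = 0x2C → acc = 0x5E
  '2' = 0x32 → acc = 0x6C
  '4' = 0x34 → acc = 0x58
  '7' = 0x37 → acc = 0x6F
  '7' = 0x37 → acc = 0x58
  '6' = 0x36 → acc = 0x6E
Checksum = 0x6E.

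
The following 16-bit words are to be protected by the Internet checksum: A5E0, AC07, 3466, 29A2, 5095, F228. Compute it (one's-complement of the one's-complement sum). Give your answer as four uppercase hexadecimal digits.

One's-complement addition (fold any carry out of bit 15 back into bit 0):
  0xA5E0 + 0xAC07 = 0x151E7 → wrap carry → 0x51E8
  0x51E8 + 0x3466 = 0x0864E
  0x864E + 0x29A2 = 0x0AFF0
  0xAFF0 + 0x5095 = 0x10085 → wrap carry → 0x0086
  0x0086 + 0xF228 = 0x0F2AE
One's-complement sum = 0xF2AE.
Checksum = ~0xF2AE & 0xFFFF = 0x0D51.

0D51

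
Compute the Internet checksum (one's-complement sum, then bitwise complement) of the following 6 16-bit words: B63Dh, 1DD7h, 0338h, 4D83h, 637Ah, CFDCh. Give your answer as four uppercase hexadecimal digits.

One's-complement addition (fold any carry out of bit 15 back into bit 0):
  0xB63D + 0x1DD7 = 0x0D414
  0xD414 + 0x0338 = 0x0D74C
  0xD74C + 0x4D83 = 0x124CF → wrap carry → 0x24D0
  0x24D0 + 0x637A = 0x0884A
  0x884A + 0xCFDC = 0x15826 → wrap carry → 0x5827
One's-complement sum = 0x5827.
Checksum = ~0x5827 & 0xFFFF = 0xA7D8.

A7D8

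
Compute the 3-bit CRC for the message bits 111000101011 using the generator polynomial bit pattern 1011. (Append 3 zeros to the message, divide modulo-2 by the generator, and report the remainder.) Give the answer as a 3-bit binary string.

001

Append 3 zeros: 111000101011000. Divide by 1011 (XOR where the leading bit is 1):
  pos 0: 1110 XOR 1011 = 0101
  pos 1: 1010 XOR 1011 = 0001
  pos 4: 1010 XOR 1011 = 0001
  pos 7: 1101 XOR 1011 = 0110
  pos 8: 1101 XOR 1011 = 0110
  pos 9: 1100 XOR 1011 = 0111
  pos 10: 1110 XOR 1011 = 0101
  pos 11: 1010 XOR 1011 = 0001
Remainder (last 3 bits) = 001. This is the CRC / FCS.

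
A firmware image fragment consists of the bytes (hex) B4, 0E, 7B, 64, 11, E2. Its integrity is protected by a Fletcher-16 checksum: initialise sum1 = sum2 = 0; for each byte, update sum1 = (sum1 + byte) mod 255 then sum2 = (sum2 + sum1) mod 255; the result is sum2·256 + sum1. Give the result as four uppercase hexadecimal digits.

Running sums (mod 255):
  after byte 0 (B4): sum1=180, sum2=180
  after byte 1 (0E): sum1=194, sum2=119
  after byte 2 (7B): sum1=62, sum2=181
  after byte 3 (64): sum1=162, sum2=88
  after byte 4 (11): sum1=179, sum2=12
  after byte 5 (E2): sum1=150, sum2=162
Checksum = sum2·256 + sum1 = 162·256 + 150 = 41622 = 0xA296.

A296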